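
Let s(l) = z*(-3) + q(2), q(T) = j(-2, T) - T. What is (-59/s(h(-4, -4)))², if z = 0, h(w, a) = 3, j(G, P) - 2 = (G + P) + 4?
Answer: 3481/16 ≈ 217.56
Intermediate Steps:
j(G, P) = 6 + G + P (j(G, P) = 2 + ((G + P) + 4) = 2 + (4 + G + P) = 6 + G + P)
q(T) = 4 (q(T) = (6 - 2 + T) - T = (4 + T) - T = 4)
s(l) = 4 (s(l) = 0*(-3) + 4 = 0 + 4 = 4)
(-59/s(h(-4, -4)))² = (-59/4)² = 3481/16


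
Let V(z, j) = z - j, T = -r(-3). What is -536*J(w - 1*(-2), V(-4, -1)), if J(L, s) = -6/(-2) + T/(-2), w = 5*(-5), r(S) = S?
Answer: -804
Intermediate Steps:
T = 3 (T = -1*(-3) = 3)
w = -25
J(L, s) = 3/2 (J(L, s) = -6/(-2) + 3/(-2) = -6*(-½) + 3*(-½) = 3 - 3/2 = 3/2)
-536*J(w - 1*(-2), V(-4, -1)) = -536*3/2 = -804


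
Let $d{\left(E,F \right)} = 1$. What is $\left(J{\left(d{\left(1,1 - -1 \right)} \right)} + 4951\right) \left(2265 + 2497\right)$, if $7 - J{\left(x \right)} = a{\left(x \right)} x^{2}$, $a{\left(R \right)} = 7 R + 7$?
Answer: $23543328$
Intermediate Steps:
$a{\left(R \right)} = 7 + 7 R$
$J{\left(x \right)} = 7 - x^{2} \left(7 + 7 x\right)$ ($J{\left(x \right)} = 7 - \left(7 + 7 x\right) x^{2} = 7 - x^{2} \left(7 + 7 x\right)$)
$\left(J{\left(d{\left(1,1 - -1 \right)} \right)} + 4951\right) \left(2265 + 2497\right) = \left(\left(7 - 7 \cdot 1^{2} - 7 \cdot 1^{3}\right) + 4951\right) \left(2265 + 2497\right) = \left(\left(7 - 7 - 7\right) + 4951\right) 4762 = \left(-7 + 4951\right) 4762 = 4944 \cdot 4762 = 23543328$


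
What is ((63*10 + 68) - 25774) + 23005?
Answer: -2071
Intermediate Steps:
((63*10 + 68) - 25774) + 23005 = ((630 + 68) - 25774) + 23005 = (698 - 25774) + 23005 = -25076 + 23005 = -2071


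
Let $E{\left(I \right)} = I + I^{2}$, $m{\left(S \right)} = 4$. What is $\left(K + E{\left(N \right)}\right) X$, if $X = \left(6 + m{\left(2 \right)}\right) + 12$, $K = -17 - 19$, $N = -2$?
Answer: $-748$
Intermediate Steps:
$K = -36$
$X = 22$ ($X = \left(6 + 4\right) + 12 = 10 + 12 = 22$)
$\left(K + E{\left(N \right)}\right) X = \left(-36 - 2 \left(1 - 2\right)\right) 22 = \left(-36 - -2\right) 22 = \left(-36 + 2\right) 22 = \left(-34\right) 22 = -748$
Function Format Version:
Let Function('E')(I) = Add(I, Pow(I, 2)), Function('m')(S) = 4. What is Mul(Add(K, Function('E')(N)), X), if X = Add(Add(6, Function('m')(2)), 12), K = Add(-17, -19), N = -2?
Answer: -748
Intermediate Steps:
K = -36
X = 22 (X = Add(Add(6, 4), 12) = Add(10, 12) = 22)
Mul(Add(K, Function('E')(N)), X) = Mul(Add(-36, Mul(-2, Add(1, -2))), 22) = Mul(Add(-36, Mul(-2, -1)), 22) = Mul(Add(-36, 2), 22) = Mul(-34, 22) = -748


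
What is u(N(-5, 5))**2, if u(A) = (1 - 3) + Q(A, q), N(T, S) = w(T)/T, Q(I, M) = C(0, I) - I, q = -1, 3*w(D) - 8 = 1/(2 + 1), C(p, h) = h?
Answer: 4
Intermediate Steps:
w(D) = 25/9 (w(D) = 8/3 + 1/(3*(2 + 1)) = 8/3 + (1/3)/3 = 8/3 + (1/3)*(1/3) = 8/3 + 1/9 = 25/9)
Q(I, M) = 0 (Q(I, M) = I - I = 0)
N(T, S) = 25/(9*T)
u(A) = -2 (u(A) = (1 - 3) + 0 = -2 + 0 = -2)
u(N(-5, 5))**2 = (-2)**2 = 4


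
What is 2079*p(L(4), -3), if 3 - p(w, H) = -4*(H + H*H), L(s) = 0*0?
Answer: 56133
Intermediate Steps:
L(s) = 0
p(w, H) = 3 + 4*H + 4*H² (p(w, H) = 3 - (-4)*(H + H*H) = 3 - (-4)*(H + H²) = 3 - (-4*H - 4*H²) = 3 + (4*H + 4*H²) = 3 + 4*H + 4*H²)
2079*p(L(4), -3) = 2079*(3 + 4*(-3) + 4*(-3)²) = 2079*(3 - 12 + 4*9) = 2079*(3 - 12 + 36) = 2079*27 = 56133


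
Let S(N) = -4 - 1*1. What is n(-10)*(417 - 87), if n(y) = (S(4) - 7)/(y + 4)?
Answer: 660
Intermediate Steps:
S(N) = -5 (S(N) = -4 - 1 = -5)
n(y) = -12/(4 + y) (n(y) = (-5 - 7)/(y + 4) = -12/(4 + y))
n(-10)*(417 - 87) = (-12/(4 - 10))*(417 - 87) = -12/(-6)*330 = -12*(-⅙)*330 = 2*330 = 660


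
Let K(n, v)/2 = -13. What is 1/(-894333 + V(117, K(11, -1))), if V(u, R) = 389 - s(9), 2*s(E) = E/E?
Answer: -2/1787889 ≈ -1.1186e-6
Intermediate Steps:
s(E) = 1/2 (s(E) = (E/E)/2 = (1/2)*1 = 1/2)
K(n, v) = -26 (K(n, v) = 2*(-13) = -26)
V(u, R) = 777/2 (V(u, R) = 389 - 1*1/2 = 389 - 1/2 = 777/2)
1/(-894333 + V(117, K(11, -1))) = 1/(-894333 + 777/2) = 1/(-1787889/2) = -2/1787889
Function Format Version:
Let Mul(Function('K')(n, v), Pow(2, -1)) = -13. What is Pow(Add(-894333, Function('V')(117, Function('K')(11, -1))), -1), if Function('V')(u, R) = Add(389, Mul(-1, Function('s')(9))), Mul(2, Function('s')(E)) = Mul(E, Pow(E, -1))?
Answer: Rational(-2, 1787889) ≈ -1.1186e-6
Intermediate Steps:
Function('s')(E) = Rational(1, 2) (Function('s')(E) = Mul(Rational(1, 2), Mul(E, Pow(E, -1))) = Mul(Rational(1, 2), 1) = Rational(1, 2))
Function('K')(n, v) = -26 (Function('K')(n, v) = Mul(2, -13) = -26)
Function('V')(u, R) = Rational(777, 2) (Function('V')(u, R) = Add(389, Mul(-1, Rational(1, 2))) = Add(389, Rational(-1, 2)) = Rational(777, 2))
Pow(Add(-894333, Function('V')(117, Function('K')(11, -1))), -1) = Pow(Add(-894333, Rational(777, 2)), -1) = Pow(Rational(-1787889, 2), -1) = Rational(-2, 1787889)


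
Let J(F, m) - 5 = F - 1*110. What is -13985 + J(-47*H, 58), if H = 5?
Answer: -14325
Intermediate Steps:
J(F, m) = -105 + F (J(F, m) = 5 + (F - 1*110) = 5 + (F - 110) = 5 + (-110 + F) = -105 + F)
-13985 + J(-47*H, 58) = -13985 + (-105 - 47*5) = -13985 + (-105 - 235) = -13985 - 340 = -14325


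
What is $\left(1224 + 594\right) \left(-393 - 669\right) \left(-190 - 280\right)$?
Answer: $907436520$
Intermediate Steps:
$\left(1224 + 594\right) \left(-393 - 669\right) \left(-190 - 280\right) = 1818 \left(\left(-1062\right) \left(-470\right)\right) = 1818 \cdot 499140 = 907436520$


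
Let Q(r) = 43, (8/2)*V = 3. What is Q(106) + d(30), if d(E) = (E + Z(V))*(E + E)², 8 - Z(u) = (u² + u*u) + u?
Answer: 130093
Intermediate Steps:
V = ¾ (V = (¼)*3 = ¾ ≈ 0.75000)
Z(u) = 8 - u - 2*u² (Z(u) = 8 - ((u² + u*u) + u) = 8 - ((u² + u²) + u) = 8 - (2*u² + u) = 8 - (u + 2*u²) = 8 + (-u - 2*u²) = 8 - u - 2*u²)
d(E) = 4*E²*(49/8 + E) (d(E) = (E + (8 - 1*¾ - 2*(¾)²))*(E + E)² = (E + (8 - ¾ - 2*9/16))*(2*E)² = (E + (8 - ¾ - 9/8))*(4*E²) = (E + 49/8)*(4*E²) = (49/8 + E)*(4*E²) = 4*E²*(49/8 + E))
Q(106) + d(30) = 43 + (½)*30²*(49 + 8*30) = 43 + (½)*900*(49 + 240) = 43 + (½)*900*289 = 43 + 130050 = 130093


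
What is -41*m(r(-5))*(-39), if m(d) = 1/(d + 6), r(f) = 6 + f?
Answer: 1599/7 ≈ 228.43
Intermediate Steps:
m(d) = 1/(6 + d)
-41*m(r(-5))*(-39) = -41/(6 + (6 - 5))*(-39) = -41/(6 + 1)*(-39) = -41/7*(-39) = 1599/7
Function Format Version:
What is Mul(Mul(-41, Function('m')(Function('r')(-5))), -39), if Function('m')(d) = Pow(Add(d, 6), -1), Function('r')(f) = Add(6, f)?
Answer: Rational(1599, 7) ≈ 228.43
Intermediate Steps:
Function('m')(d) = Pow(Add(6, d), -1)
Mul(Mul(-41, Function('m')(Function('r')(-5))), -39) = Mul(Mul(-41, Pow(Add(6, Add(6, -5)), -1)), -39) = Mul(Mul(-41, Pow(Add(6, 1), -1)), -39) = Mul(Mul(-41, Pow(7, -1)), -39) = Mul(Mul(-41, Rational(1, 7)), -39) = Mul(Rational(-41, 7), -39) = Rational(1599, 7)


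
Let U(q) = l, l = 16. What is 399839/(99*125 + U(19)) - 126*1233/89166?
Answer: 803023888/26306093 ≈ 30.526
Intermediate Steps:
U(q) = 16
399839/(99*125 + U(19)) - 126*1233/89166 = 399839/(99*125 + 16) - 126*1233/89166 = 399839/(12375 + 16) - 155358*1/89166 = 399839/12391 - 3699/2123 = 803023888/26306093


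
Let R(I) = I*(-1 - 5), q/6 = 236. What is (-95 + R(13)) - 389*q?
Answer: -550997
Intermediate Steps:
q = 1416 (q = 6*236 = 1416)
R(I) = -6*I (R(I) = I*(-6) = -6*I)
(-95 + R(13)) - 389*q = (-95 - 6*13) - 389*1416 = (-95 - 78) - 550824 = -173 - 550824 = -550997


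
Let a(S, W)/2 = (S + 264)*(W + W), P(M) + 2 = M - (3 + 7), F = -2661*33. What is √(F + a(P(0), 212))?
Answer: 3*√13987 ≈ 354.80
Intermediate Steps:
F = -87813
P(M) = -12 + M (P(M) = -2 + (M - (3 + 7)) = -2 + (M - 1*10) = -2 + (M - 10) = -2 + (-10 + M) = -12 + M)
a(S, W) = 4*W*(264 + S) (a(S, W) = 2*((S + 264)*(W + W)) = 2*((264 + S)*(2*W)) = 2*(2*W*(264 + S)) = 4*W*(264 + S))
√(F + a(P(0), 212)) = √(-87813 + 4*212*(264 + (-12 + 0))) = √(-87813 + 4*212*(264 - 12)) = √(-87813 + 4*212*252) = √(-87813 + 213696) = √125883 = 3*√13987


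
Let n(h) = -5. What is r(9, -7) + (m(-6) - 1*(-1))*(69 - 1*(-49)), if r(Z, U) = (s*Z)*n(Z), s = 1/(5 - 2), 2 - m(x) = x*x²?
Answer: 25827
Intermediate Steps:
m(x) = 2 - x³ (m(x) = 2 - x*x² = 2 - x³)
s = ⅓ (s = 1/3 = ⅓ ≈ 0.33333)
r(Z, U) = -5*Z/3 (r(Z, U) = (Z/3)*(-5) = -5*Z/3)
r(9, -7) + (m(-6) - 1*(-1))*(69 - 1*(-49)) = -5/3*9 + ((2 - 1*(-6)³) - 1*(-1))*(69 - 1*(-49)) = -15 + ((2 - 1*(-216)) + 1)*(69 + 49) = -15 + ((2 + 216) + 1)*118 = -15 + (218 + 1)*118 = -15 + 219*118 = -15 + 25842 = 25827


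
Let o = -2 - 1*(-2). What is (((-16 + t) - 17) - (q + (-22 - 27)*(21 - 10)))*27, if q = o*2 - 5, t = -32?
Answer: 12933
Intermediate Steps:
o = 0 (o = -2 + 2 = 0)
q = -5 (q = 0*2 - 5 = 0 - 5 = -5)
(((-16 + t) - 17) - (q + (-22 - 27)*(21 - 10)))*27 = (((-16 - 32) - 17) - (-5 + (-22 - 27)*(21 - 10)))*27 = ((-48 - 17) - (-5 - 49*11))*27 = (-65 - (-5 - 539))*27 = (-65 - 1*(-544))*27 = (-65 + 544)*27 = 479*27 = 12933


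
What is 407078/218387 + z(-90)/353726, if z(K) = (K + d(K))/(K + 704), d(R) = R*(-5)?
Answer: 22103109803228/11857746054167 ≈ 1.8640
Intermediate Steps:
d(R) = -5*R
z(K) = -4*K/(704 + K) (z(K) = (K - 5*K)/(K + 704) = (-4*K)/(704 + K) = -4*K/(704 + K))
407078/218387 + z(-90)/353726 = 407078/218387 - 4*(-90)/(704 - 90)/353726 = 407078*(1/218387) - 4*(-90)/614*(1/353726) = 407078/218387 - 4*(-90)*1/614*(1/353726) = 407078/218387 + (180/307)*(1/353726) = 407078/218387 + 90/54296941 = 22103109803228/11857746054167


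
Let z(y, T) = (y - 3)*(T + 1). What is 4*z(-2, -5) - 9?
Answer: 71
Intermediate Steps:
z(y, T) = (1 + T)*(-3 + y) (z(y, T) = (-3 + y)*(1 + T) = (1 + T)*(-3 + y))
4*z(-2, -5) - 9 = 4*(-3 - 2 - 3*(-5) - 5*(-2)) - 9 = 4*(-3 - 2 + 15 + 10) - 9 = 4*20 - 9 = 80 - 9 = 71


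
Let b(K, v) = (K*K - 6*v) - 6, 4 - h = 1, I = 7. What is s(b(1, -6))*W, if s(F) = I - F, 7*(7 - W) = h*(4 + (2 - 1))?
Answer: -816/7 ≈ -116.57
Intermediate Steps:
h = 3 (h = 4 - 1*1 = 4 - 1 = 3)
b(K, v) = -6 + K² - 6*v (b(K, v) = (K² - 6*v) - 6 = -6 + K² - 6*v)
W = 34/7 (W = 7 - 3*(4 + (2 - 1))/7 = 7 - 3*(4 + 1)/7 = 7 - 3*5/7 = 7 - ⅐*15 = 7 - 15/7 = 34/7 ≈ 4.8571)
s(F) = 7 - F
s(b(1, -6))*W = (7 - (-6 + 1² - 6*(-6)))*(34/7) = (7 - (-6 + 1 + 36))*(34/7) = (7 - 1*31)*(34/7) = (7 - 31)*(34/7) = -24*34/7 = -816/7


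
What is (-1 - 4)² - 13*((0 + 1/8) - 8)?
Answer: 1019/8 ≈ 127.38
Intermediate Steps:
(-1 - 4)² - 13*((0 + 1/8) - 8) = (-5)² - 13*((0 + ⅛) - 8) = 25 - 13*(⅛ - 8) = 25 - 13*(-63/8) = 25 + 819/8 = 1019/8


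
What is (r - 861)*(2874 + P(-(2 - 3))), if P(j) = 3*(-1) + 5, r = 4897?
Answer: 11607536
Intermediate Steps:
P(j) = 2 (P(j) = -3 + 5 = 2)
(r - 861)*(2874 + P(-(2 - 3))) = (4897 - 861)*(2874 + 2) = 4036*2876 = 11607536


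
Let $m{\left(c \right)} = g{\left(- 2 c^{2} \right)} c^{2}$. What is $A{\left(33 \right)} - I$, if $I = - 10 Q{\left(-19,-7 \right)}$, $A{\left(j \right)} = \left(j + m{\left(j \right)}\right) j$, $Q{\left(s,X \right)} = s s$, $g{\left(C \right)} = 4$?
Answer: $148447$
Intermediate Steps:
$Q{\left(s,X \right)} = s^{2}$
$m{\left(c \right)} = 4 c^{2}$
$A{\left(j \right)} = j \left(j + 4 j^{2}\right)$ ($A{\left(j \right)} = \left(j + 4 j^{2}\right) j = j \left(j + 4 j^{2}\right)$)
$I = -3610$ ($I = - 10 \left(-19\right)^{2} = \left(-10\right) 361 = -3610$)
$A{\left(33 \right)} - I = 33^{2} \left(1 + 4 \cdot 33\right) - -3610 = 1089 \left(1 + 132\right) + 3610 = 1089 \cdot 133 + 3610 = 144837 + 3610 = 148447$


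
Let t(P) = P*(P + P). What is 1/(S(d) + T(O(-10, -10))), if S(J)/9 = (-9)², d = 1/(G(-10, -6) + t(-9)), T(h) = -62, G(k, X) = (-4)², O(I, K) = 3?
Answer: 1/667 ≈ 0.0014993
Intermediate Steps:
G(k, X) = 16
t(P) = 2*P² (t(P) = P*(2*P) = 2*P²)
d = 1/178 (d = 1/(16 + 2*(-9)²) = 1/(16 + 2*81) = 1/(16 + 162) = 1/178 ≈ 0.0056180)
S(J) = 729 (S(J) = 9*(-9)² = 9*81 = 729)
1/(S(d) + T(O(-10, -10))) = 1/(729 - 62) = 1/667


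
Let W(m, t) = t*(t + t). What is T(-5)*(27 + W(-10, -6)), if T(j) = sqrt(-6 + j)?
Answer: 99*I*sqrt(11) ≈ 328.35*I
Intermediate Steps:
W(m, t) = 2*t**2 (W(m, t) = t*(2*t) = 2*t**2)
T(-5)*(27 + W(-10, -6)) = sqrt(-6 - 5)*(27 + 2*(-6)**2) = sqrt(-11)*(27 + 2*36) = (I*sqrt(11))*(27 + 72) = (I*sqrt(11))*99 = 99*I*sqrt(11)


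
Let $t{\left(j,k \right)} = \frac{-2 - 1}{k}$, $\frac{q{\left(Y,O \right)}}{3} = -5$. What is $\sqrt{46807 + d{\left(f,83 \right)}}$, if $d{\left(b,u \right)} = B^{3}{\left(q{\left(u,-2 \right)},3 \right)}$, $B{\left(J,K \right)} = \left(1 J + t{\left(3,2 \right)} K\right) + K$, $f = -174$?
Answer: $\frac{\sqrt{677038}}{4} \approx 205.71$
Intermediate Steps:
$q{\left(Y,O \right)} = -15$ ($q{\left(Y,O \right)} = 3 \left(-5\right) = -15$)
$t{\left(j,k \right)} = - \frac{3}{k}$ ($t{\left(j,k \right)} = \frac{-2 - 1}{k} = - \frac{3}{k}$)
$B{\left(J,K \right)} = J - \frac{K}{2}$ ($B{\left(J,K \right)} = \left(1 J + - \frac{3}{2} K\right) + K = \left(J + \left(-3\right) \frac{1}{2} K\right) + K = \left(J - \frac{3 K}{2}\right) + K = J - \frac{K}{2}$)
$d{\left(b,u \right)} = - \frac{35937}{8}$ ($d{\left(b,u \right)} = \left(-15 - \frac{3}{2}\right)^{3} = \left(- \frac{33}{2}\right)^{3} = - \frac{35937}{8}$)
$\sqrt{46807 + d{\left(f,83 \right)}} = \sqrt{46807 - \frac{35937}{8}} = \sqrt{\frac{338519}{8}} = \frac{\sqrt{677038}}{4}$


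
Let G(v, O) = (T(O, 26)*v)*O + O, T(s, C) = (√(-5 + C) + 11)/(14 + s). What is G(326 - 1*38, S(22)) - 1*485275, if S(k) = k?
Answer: -483317 + 176*√21 ≈ -4.8251e+5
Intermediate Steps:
T(s, C) = (11 + √(-5 + C))/(14 + s)
G(v, O) = O + O*v*(11 + √21)/(14 + O) (G(v, O) = (((11 + √(-5 + 26))/(14 + O))*v)*O + O = (((11 + √21)/(14 + O))*v)*O + O = (v*(11 + √21)/(14 + O))*O + O = O*v*(11 + √21)/(14 + O) + O = O + O*v*(11 + √21)/(14 + O))
G(326 - 1*38, S(22)) - 1*485275 = 22*(14 + 22 + (326 - 1*38)*(11 + √21))/(14 + 22) - 1*485275 = 22*(14 + 22 + (326 - 38)*(11 + √21))/36 - 485275 = 22*(1/36)*(14 + 22 + 288*(11 + √21)) - 485275 = 22*(1/36)*(14 + 22 + (3168 + 288*√21)) - 485275 = 22*(1/36)*(3204 + 288*√21) - 485275 = (1958 + 176*√21) - 485275 = -483317 + 176*√21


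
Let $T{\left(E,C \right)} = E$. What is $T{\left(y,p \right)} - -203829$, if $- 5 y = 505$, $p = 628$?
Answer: $203728$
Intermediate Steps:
$y = -101$ ($y = \left(- \frac{1}{5}\right) 505 = -101$)
$T{\left(y,p \right)} - -203829 = -101 - -203829 = -101 + 203829 = 203728$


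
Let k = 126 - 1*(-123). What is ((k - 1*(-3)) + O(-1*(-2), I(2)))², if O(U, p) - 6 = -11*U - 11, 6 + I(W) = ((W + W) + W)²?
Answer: 50625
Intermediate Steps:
k = 249 (k = 126 + 123 = 249)
I(W) = -6 + 9*W² (I(W) = -6 + ((W + W) + W)² = -6 + (2*W + W)² = -6 + (3*W)² = -6 + 9*W²)
O(U, p) = -5 - 11*U (O(U, p) = 6 + (-11*U - 11) = 6 + (-11 - 11*U) = -5 - 11*U)
((k - 1*(-3)) + O(-1*(-2), I(2)))² = ((249 - 1*(-3)) + (-5 - (-11)*(-2)))² = ((249 + 3) + (-5 - 11*2))² = (252 + (-5 - 22))² = (252 - 27)² = 225² = 50625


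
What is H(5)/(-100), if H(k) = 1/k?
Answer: -1/500 ≈ -0.0020000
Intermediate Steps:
H(5)/(-100) = 1/(5*(-100)) = (⅕)*(-1/100) = -1/500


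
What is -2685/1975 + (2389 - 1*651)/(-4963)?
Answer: -3351641/1960385 ≈ -1.7097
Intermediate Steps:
-2685/1975 + (2389 - 1*651)/(-4963) = -2685*1/1975 + (2389 - 651)*(-1/4963) = -537/395 + 1738*(-1/4963) = -537/395 - 1738/4963 = -3351641/1960385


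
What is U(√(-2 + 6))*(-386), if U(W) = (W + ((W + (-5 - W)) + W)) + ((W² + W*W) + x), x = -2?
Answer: -1930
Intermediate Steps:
U(W) = -7 + 2*W + 2*W² (U(W) = (W + ((W + (-5 - W)) + W)) + ((W² + W*W) - 2) = (W + (-5 + W)) + ((W² + W²) - 2) = (-5 + 2*W) + (2*W² - 2) = (-5 + 2*W) + (-2 + 2*W²) = -7 + 2*W + 2*W²)
U(√(-2 + 6))*(-386) = (-7 + 2*√(-2 + 6) + 2*(√(-2 + 6))²)*(-386) = (-7 + 2*√4 + 2*(√4)²)*(-386) = (-7 + 2*2 + 2*2²)*(-386) = (-7 + 4 + 2*4)*(-386) = (-7 + 4 + 8)*(-386) = 5*(-386) = -1930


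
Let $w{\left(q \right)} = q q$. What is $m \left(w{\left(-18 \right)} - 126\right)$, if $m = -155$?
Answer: $-30690$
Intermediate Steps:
$w{\left(q \right)} = q^{2}$
$m \left(w{\left(-18 \right)} - 126\right) = - 155 \left(\left(-18\right)^{2} - 126\right) = - 155 \left(324 - 126\right) = \left(-155\right) 198 = -30690$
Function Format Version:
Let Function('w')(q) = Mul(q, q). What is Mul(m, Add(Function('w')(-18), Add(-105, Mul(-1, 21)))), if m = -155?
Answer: -30690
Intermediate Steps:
Function('w')(q) = Pow(q, 2)
Mul(m, Add(Function('w')(-18), Add(-105, Mul(-1, 21)))) = Mul(-155, Add(Pow(-18, 2), Add(-105, Mul(-1, 21)))) = Mul(-155, Add(324, Add(-105, -21))) = Mul(-155, Add(324, -126)) = Mul(-155, 198) = -30690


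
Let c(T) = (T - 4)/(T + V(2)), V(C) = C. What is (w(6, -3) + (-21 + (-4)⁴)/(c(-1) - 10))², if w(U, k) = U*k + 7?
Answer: 6400/9 ≈ 711.11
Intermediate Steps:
c(T) = (-4 + T)/(2 + T) (c(T) = (T - 4)/(T + 2) = (-4 + T)/(2 + T))
w(U, k) = 7 + U*k
(w(6, -3) + (-21 + (-4)⁴)/(c(-1) - 10))² = ((7 + 6*(-3)) + (-21 + (-4)⁴)/((-4 - 1)/(2 - 1) - 10))² = ((7 - 18) + (-21 + 256)/(-5/1 - 10))² = (-11 + 235/(1*(-5) - 10))² = (-11 + 235/(-5 - 10))² = (-11 + 235/(-15))² = (-11 + 235*(-1/15))² = (-11 - 47/3)² = (-80/3)² = 6400/9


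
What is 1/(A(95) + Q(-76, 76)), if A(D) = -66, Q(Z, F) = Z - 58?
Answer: -1/200 ≈ -0.0050000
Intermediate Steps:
Q(Z, F) = -58 + Z
1/(A(95) + Q(-76, 76)) = 1/(-66 + (-58 - 76)) = 1/(-66 - 134) = 1/(-200) = -1/200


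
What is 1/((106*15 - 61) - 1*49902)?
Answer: -1/48373 ≈ -2.0673e-5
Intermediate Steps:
1/((106*15 - 61) - 1*49902) = 1/((1590 - 61) - 49902) = 1/(1529 - 49902) = 1/(-48373) = -1/48373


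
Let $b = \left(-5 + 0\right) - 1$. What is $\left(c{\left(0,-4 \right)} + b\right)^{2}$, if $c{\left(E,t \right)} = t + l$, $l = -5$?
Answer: $225$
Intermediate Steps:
$c{\left(E,t \right)} = -5 + t$ ($c{\left(E,t \right)} = t - 5 = -5 + t$)
$b = -6$ ($b = -5 - 1 = -6$)
$\left(c{\left(0,-4 \right)} + b\right)^{2} = \left(\left(-5 - 4\right) - 6\right)^{2} = \left(-9 - 6\right)^{2} = \left(-15\right)^{2} = 225$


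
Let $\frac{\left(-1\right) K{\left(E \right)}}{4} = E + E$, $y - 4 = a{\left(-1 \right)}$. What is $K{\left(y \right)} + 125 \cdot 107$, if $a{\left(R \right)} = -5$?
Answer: $13383$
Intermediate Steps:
$y = -1$ ($y = 4 - 5 = -1$)
$K{\left(E \right)} = - 8 E$ ($K{\left(E \right)} = - 4 \left(E + E\right) = - 4 \cdot 2 E = - 8 E$)
$K{\left(y \right)} + 125 \cdot 107 = \left(-8\right) \left(-1\right) + 125 \cdot 107 = 8 + 13375 = 13383$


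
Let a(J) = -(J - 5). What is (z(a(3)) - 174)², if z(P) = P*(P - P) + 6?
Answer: 28224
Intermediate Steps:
a(J) = 5 - J (a(J) = -(-5 + J) = 5 - J)
z(P) = 6 (z(P) = P*0 + 6 = 0 + 6 = 6)
(z(a(3)) - 174)² = (6 - 174)² = (-168)² = 28224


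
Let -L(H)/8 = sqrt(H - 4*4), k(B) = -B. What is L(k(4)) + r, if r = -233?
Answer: -233 - 16*I*sqrt(5) ≈ -233.0 - 35.777*I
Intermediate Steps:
L(H) = -8*sqrt(-16 + H) (L(H) = -8*sqrt(H - 4*4) = -8*sqrt(H - 16) = -8*sqrt(-16 + H))
L(k(4)) + r = -8*sqrt(-16 - 1*4) - 233 = -8*sqrt(-16 - 4) - 233 = -16*I*sqrt(5) - 233 = -233 - 16*I*sqrt(5)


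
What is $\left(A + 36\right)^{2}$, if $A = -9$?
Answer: $729$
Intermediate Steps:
$\left(A + 36\right)^{2} = \left(-9 + 36\right)^{2} = 27^{2} = 729$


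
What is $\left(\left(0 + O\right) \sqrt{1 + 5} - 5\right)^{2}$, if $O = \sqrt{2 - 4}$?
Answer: $13 - 20 i \sqrt{3} \approx 13.0 - 34.641 i$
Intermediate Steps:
$O = i \sqrt{2}$ ($O = \sqrt{-2} = i \sqrt{2} \approx 1.4142 i$)
$\left(\left(0 + O\right) \sqrt{1 + 5} - 5\right)^{2} = \left(\left(0 + i \sqrt{2}\right) \sqrt{1 + 5} - 5\right)^{2} = \left(i \sqrt{2} \sqrt{6} - 5\right)^{2} = \left(2 i \sqrt{3} - 5\right)^{2} = \left(-5 + 2 i \sqrt{3}\right)^{2}$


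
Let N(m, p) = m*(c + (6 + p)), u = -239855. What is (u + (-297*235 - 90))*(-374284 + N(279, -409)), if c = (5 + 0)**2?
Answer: 148596526040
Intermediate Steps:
c = 25 (c = 5**2 = 25)
N(m, p) = m*(31 + p) (N(m, p) = m*(25 + (6 + p)) = m*(31 + p))
(u + (-297*235 - 90))*(-374284 + N(279, -409)) = (-239855 + (-297*235 - 90))*(-374284 + 279*(31 - 409)) = (-239855 + (-69795 - 90))*(-374284 + 279*(-378)) = (-239855 - 69885)*(-374284 - 105462) = -309740*(-479746) = 148596526040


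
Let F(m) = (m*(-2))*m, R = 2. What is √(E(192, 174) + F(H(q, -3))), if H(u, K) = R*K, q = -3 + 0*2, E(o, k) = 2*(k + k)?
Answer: 4*√39 ≈ 24.980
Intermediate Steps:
E(o, k) = 4*k (E(o, k) = 2*(2*k) = 4*k)
q = -3 (q = -3 + 0 = -3)
H(u, K) = 2*K
F(m) = -2*m² (F(m) = (-2*m)*m = -2*m²)
√(E(192, 174) + F(H(q, -3))) = √(4*174 - 2*(2*(-3))²) = √(696 - 2*(-6)²) = √(696 - 2*36) = √(696 - 72) = √624 = 4*√39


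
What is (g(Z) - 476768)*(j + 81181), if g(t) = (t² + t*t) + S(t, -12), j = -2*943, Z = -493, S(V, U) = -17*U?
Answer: 755998530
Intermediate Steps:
j = -1886
g(t) = 204 + 2*t² (g(t) = (t² + t*t) - 17*(-12) = (t² + t²) + 204 = 2*t² + 204 = 204 + 2*t²)
(g(Z) - 476768)*(j + 81181) = ((204 + 2*(-493)²) - 476768)*(-1886 + 81181) = ((204 + 2*243049) - 476768)*79295 = ((204 + 486098) - 476768)*79295 = (486302 - 476768)*79295 = 9534*79295 = 755998530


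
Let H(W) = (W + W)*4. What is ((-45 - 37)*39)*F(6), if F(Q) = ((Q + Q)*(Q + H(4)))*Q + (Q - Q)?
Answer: -8749728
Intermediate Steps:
H(W) = 8*W (H(W) = (2*W)*4 = 8*W)
F(Q) = 2*Q²*(32 + Q) (F(Q) = ((Q + Q)*(Q + 8*4))*Q + (Q - Q) = ((2*Q)*(Q + 32))*Q + 0 = ((2*Q)*(32 + Q))*Q + 0 = (2*Q*(32 + Q))*Q + 0 = 2*Q²*(32 + Q) + 0 = 2*Q²*(32 + Q))
((-45 - 37)*39)*F(6) = ((-45 - 37)*39)*(2*6²*(32 + 6)) = (-82*39)*(2*36*38) = -3198*2736 = -8749728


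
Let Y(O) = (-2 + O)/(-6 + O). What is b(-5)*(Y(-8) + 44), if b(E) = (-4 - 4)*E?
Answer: 12520/7 ≈ 1788.6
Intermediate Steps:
Y(O) = (-2 + O)/(-6 + O)
b(E) = -8*E
b(-5)*(Y(-8) + 44) = (-8*(-5))*((-2 - 8)/(-6 - 8) + 44) = 40*(-10/(-14) + 44) = 40*(-1/14*(-10) + 44) = 40*(5/7 + 44) = 40*(313/7) = 12520/7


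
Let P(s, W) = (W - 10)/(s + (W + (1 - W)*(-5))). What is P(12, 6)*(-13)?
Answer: 52/43 ≈ 1.2093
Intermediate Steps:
P(s, W) = (-10 + W)/(-5 + s + 6*W) (P(s, W) = (-10 + W)/(s + (W + (-5 + 5*W))) = (-10 + W)/(s + (-5 + 6*W)) = (-10 + W)/(-5 + s + 6*W))
P(12, 6)*(-13) = ((-10 + 6)/(-5 + 12 + 6*6))*(-13) = (-4/(-5 + 12 + 36))*(-13) = (-4/43)*(-13) = ((1/43)*(-4))*(-13) = -4/43*(-13) = 52/43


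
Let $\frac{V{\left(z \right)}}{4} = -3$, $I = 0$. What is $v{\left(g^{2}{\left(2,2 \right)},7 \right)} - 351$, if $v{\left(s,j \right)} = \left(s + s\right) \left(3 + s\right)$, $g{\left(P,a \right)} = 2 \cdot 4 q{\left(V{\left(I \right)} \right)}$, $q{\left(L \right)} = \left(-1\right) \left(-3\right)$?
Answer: $666657$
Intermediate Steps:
$V{\left(z \right)} = -12$ ($V{\left(z \right)} = 4 \left(-3\right) = -12$)
$q{\left(L \right)} = 3$
$g{\left(P,a \right)} = 24$ ($g{\left(P,a \right)} = 2 \cdot 4 \cdot 3 = 8 \cdot 3 = 24$)
$v{\left(s,j \right)} = 2 s \left(3 + s\right)$
$v{\left(g^{2}{\left(2,2 \right)},7 \right)} - 351 = 2 \cdot 24^{2} \left(3 + 24^{2}\right) - 351 = 2 \cdot 576 \left(3 + 576\right) - 351 = 2 \cdot 576 \cdot 579 - 351 = 667008 - 351 = 666657$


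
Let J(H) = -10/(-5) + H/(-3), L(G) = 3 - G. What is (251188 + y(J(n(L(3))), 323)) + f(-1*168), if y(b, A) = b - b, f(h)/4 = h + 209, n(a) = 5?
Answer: 251352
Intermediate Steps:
J(H) = 2 - H/3 (J(H) = -10*(-⅕) + H*(-⅓) = 2 - H/3)
f(h) = 836 + 4*h (f(h) = 4*(h + 209) = 4*(209 + h) = 836 + 4*h)
y(b, A) = 0
(251188 + y(J(n(L(3))), 323)) + f(-1*168) = (251188 + 0) + (836 + 4*(-1*168)) = 251188 + (836 + 4*(-168)) = 251188 + (836 - 672) = 251188 + 164 = 251352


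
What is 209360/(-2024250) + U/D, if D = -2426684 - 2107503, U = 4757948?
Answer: -1058055362932/917832803475 ≈ -1.1528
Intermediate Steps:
D = -4534187
209360/(-2024250) + U/D = 209360/(-2024250) + 4757948/(-4534187) = 209360*(-1/2024250) + 4757948*(-1/4534187) = -20936/202425 - 4757948/4534187 = -1058055362932/917832803475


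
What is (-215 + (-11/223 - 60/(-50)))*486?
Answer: -115882812/1115 ≈ -1.0393e+5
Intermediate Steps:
(-215 + (-11/223 - 60/(-50)))*486 = (-215 + (-11*1/223 - 60*(-1/50)))*486 = (-215 + (-11/223 + 6/5))*486 = (-215 + 1283/1115)*486 = -238442/1115*486 = -115882812/1115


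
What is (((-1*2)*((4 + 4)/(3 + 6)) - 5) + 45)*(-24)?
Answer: -2752/3 ≈ -917.33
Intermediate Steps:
(((-1*2)*((4 + 4)/(3 + 6)) - 5) + 45)*(-24) = ((-16/9 - 5) + 45)*(-24) = (-61/9 + 45)*(-24) = (344/9)*(-24) = -2752/3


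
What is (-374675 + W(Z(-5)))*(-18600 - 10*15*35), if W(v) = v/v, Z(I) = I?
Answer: 8935974900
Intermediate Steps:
W(v) = 1
(-374675 + W(Z(-5)))*(-18600 - 10*15*35) = (-374675 + 1)*(-18600 - 10*15*35) = -374674*(-18600 - 150*35) = -374674*(-18600 - 5250) = -374674*(-23850) = 8935974900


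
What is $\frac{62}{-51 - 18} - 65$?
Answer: $- \frac{4547}{69} \approx -65.899$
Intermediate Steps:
$\frac{62}{-51 - 18} - 65 = \frac{62}{-69} - 65 = 62 \left(- \frac{1}{69}\right) - 65 = - \frac{62}{69} - 65 = - \frac{4547}{69}$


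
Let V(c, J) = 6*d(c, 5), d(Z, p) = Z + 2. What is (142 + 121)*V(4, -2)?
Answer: 9468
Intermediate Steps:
d(Z, p) = 2 + Z
V(c, J) = 12 + 6*c (V(c, J) = 6*(2 + c) = 12 + 6*c)
(142 + 121)*V(4, -2) = (142 + 121)*(12 + 6*4) = 263*(12 + 24) = 263*36 = 9468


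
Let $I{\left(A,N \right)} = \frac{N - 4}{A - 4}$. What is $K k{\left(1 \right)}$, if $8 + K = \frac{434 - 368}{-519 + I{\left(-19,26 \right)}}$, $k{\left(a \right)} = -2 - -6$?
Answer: $- \frac{388760}{11959} \approx -32.508$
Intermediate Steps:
$I{\left(A,N \right)} = \frac{-4 + N}{-4 + A}$
$k{\left(a \right)} = 4$ ($k{\left(a \right)} = -2 + 6 = 4$)
$K = - \frac{97190}{11959}$ ($K = -8 + \frac{434 - 368}{-519 + \frac{-4 + 26}{-4 - 19}} = -8 + \frac{66}{-519 + \frac{1}{-23} \cdot 22} = -8 + \frac{66}{-519 - \frac{22}{23}} = -8 + \frac{66}{- \frac{11959}{23}} = -8 + 66 \left(- \frac{23}{11959}\right) = -8 - \frac{1518}{11959} = - \frac{97190}{11959} \approx -8.1269$)
$K k{\left(1 \right)} = \left(- \frac{97190}{11959}\right) 4 = - \frac{388760}{11959}$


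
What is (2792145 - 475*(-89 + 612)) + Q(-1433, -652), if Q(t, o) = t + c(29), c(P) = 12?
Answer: 2542299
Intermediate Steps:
Q(t, o) = 12 + t (Q(t, o) = t + 12 = 12 + t)
(2792145 - 475*(-89 + 612)) + Q(-1433, -652) = (2792145 - 475*(-89 + 612)) + (12 - 1433) = (2792145 - 475*523) - 1421 = (2792145 - 248425) - 1421 = 2543720 - 1421 = 2542299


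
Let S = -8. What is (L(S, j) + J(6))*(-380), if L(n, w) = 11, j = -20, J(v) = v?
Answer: -6460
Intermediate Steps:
(L(S, j) + J(6))*(-380) = (11 + 6)*(-380) = 17*(-380) = -6460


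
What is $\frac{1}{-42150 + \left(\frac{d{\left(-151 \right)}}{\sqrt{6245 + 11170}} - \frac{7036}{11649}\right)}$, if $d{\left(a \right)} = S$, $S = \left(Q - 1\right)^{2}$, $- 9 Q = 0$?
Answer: $- \frac{11067819355534590}{466515270802459069571} - \frac{135699201 \sqrt{215}}{466515270802459069571} \approx -2.3724 \cdot 10^{-5}$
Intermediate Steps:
$Q = 0$ ($Q = \left(- \frac{1}{9}\right) 0 = 0$)
$S = 1$ ($S = \left(0 - 1\right)^{2} = \left(-1\right)^{2} = 1$)
$d{\left(a \right)} = 1$
$\frac{1}{-42150 + \left(\frac{d{\left(-151 \right)}}{\sqrt{6245 + 11170}} - \frac{7036}{11649}\right)} = \frac{1}{-42150 + \left(1 \frac{1}{\sqrt{6245 + 11170}} - \frac{7036}{11649}\right)} = \frac{1}{-42150 + \left(1 \frac{1}{\sqrt{17415}} - \frac{7036}{11649}\right)} = \frac{1}{-42150 - \left(\frac{7036}{11649} - \frac{1}{9 \sqrt{215}}\right)} = \frac{1}{-42150 - \left(\frac{7036}{11649} - \frac{\sqrt{215}}{1935}\right)} = \frac{1}{- \frac{491012386}{11649} + \frac{\sqrt{215}}{1935}}$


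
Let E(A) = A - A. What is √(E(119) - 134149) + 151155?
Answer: 151155 + I*√134149 ≈ 1.5116e+5 + 366.26*I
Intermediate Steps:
E(A) = 0
√(E(119) - 134149) + 151155 = √(0 - 134149) + 151155 = √(-134149) + 151155 = I*√134149 + 151155 = 151155 + I*√134149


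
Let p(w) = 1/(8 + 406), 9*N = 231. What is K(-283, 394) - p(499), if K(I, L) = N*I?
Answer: -3007159/414 ≈ -7263.7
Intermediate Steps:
N = 77/3 (N = (⅑)*231 = 77/3 ≈ 25.667)
K(I, L) = 77*I/3
p(w) = 1/414
K(-283, 394) - p(499) = (77/3)*(-283) - 1*1/414 = -21791/3 - 1/414 = -3007159/414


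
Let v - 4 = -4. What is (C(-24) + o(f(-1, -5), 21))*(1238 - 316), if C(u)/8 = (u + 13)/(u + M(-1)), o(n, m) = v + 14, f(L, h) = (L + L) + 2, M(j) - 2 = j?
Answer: 378020/23 ≈ 16436.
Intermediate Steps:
v = 0 (v = 4 - 4 = 0)
M(j) = 2 + j
f(L, h) = 2 + 2*L (f(L, h) = 2*L + 2 = 2 + 2*L)
o(n, m) = 14 (o(n, m) = 0 + 14 = 14)
C(u) = 8*(13 + u)/(1 + u) (C(u) = 8*((u + 13)/(u + (2 - 1))) = 8*((13 + u)/(u + 1)) = 8*((13 + u)/(1 + u)) = 8*(13 + u)/(1 + u))
(C(-24) + o(f(-1, -5), 21))*(1238 - 316) = (8*(13 - 24)/(1 - 24) + 14)*(1238 - 316) = (8*(-11)/(-23) + 14)*922 = (8*(-1/23)*(-11) + 14)*922 = (88/23 + 14)*922 = (410/23)*922 = 378020/23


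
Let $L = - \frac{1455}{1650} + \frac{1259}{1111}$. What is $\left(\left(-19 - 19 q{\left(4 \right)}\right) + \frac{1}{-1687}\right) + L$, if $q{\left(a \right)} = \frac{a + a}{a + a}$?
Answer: $- \frac{707516979}{18742570} \approx -37.749$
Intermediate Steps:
$q{\left(a \right)} = 1$ ($q{\left(a \right)} = \frac{2 a}{2 a} = 2 a \frac{1}{2 a} = 1$)
$L = \frac{2793}{11110}$ ($L = \left(-1455\right) \frac{1}{1650} + 1259 \cdot \frac{1}{1111} = - \frac{97}{110} + \frac{1259}{1111} = \frac{2793}{11110} \approx 0.2514$)
$\left(\left(-19 - 19 q{\left(4 \right)}\right) + \frac{1}{-1687}\right) + L = \left(\left(-19 - 19\right) + \frac{1}{-1687}\right) + \frac{2793}{11110} = \left(\left(-19 - 19\right) - \frac{1}{1687}\right) + \frac{2793}{11110} = \left(-38 - \frac{1}{1687}\right) + \frac{2793}{11110} = - \frac{64107}{1687} + \frac{2793}{11110} = - \frac{707516979}{18742570}$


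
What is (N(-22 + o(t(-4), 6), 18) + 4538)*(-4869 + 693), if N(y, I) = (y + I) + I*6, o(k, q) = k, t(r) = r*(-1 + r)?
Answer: -19468512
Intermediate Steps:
N(y, I) = y + 7*I (N(y, I) = (I + y) + 6*I = y + 7*I)
(N(-22 + o(t(-4), 6), 18) + 4538)*(-4869 + 693) = (((-22 - 4*(-1 - 4)) + 7*18) + 4538)*(-4869 + 693) = (((-22 - 4*(-5)) + 126) + 4538)*(-4176) = (((-22 + 20) + 126) + 4538)*(-4176) = ((-2 + 126) + 4538)*(-4176) = (124 + 4538)*(-4176) = 4662*(-4176) = -19468512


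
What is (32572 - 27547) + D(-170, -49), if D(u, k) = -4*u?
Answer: 5705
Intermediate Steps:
(32572 - 27547) + D(-170, -49) = (32572 - 27547) - 4*(-170) = 5025 + 680 = 5705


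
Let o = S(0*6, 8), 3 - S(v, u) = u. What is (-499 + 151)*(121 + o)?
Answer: -40368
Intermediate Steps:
S(v, u) = 3 - u
o = -5 (o = 3 - 1*8 = 3 - 8 = -5)
(-499 + 151)*(121 + o) = (-499 + 151)*(121 - 5) = -348*116 = -40368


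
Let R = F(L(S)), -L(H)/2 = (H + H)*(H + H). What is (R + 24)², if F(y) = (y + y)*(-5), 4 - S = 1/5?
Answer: 34762816/25 ≈ 1.3905e+6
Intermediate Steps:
S = 19/5 (S = 4 - 1/5 = 4 - 1*⅕ = 4 - ⅕ = 19/5 ≈ 3.8000)
L(H) = -8*H² (L(H) = -2*(H + H)*(H + H) = -2*2*H*2*H = -8*H²)
F(y) = -10*y (F(y) = (2*y)*(-5) = -10*y)
R = 5776/5 (R = -(-80)*(19/5)² = -(-80)*361/25 = -10*(-2888/25) = 5776/5 ≈ 1155.2)
(R + 24)² = (5776/5 + 24)² = (5896/5)² = 34762816/25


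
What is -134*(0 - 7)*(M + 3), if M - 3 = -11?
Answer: -4690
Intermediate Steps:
M = -8 (M = 3 - 11 = -8)
-134*(0 - 7)*(M + 3) = -134*(0 - 7)*(-8 + 3) = -(-938)*(-5) = -134*35 = -4690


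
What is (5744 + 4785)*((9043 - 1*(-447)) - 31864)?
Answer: -235575846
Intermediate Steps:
(5744 + 4785)*((9043 - 1*(-447)) - 31864) = 10529*((9043 + 447) - 31864) = 10529*(9490 - 31864) = 10529*(-22374) = -235575846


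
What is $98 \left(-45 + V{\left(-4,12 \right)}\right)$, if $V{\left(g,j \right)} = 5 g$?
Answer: $-6370$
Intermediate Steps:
$98 \left(-45 + V{\left(-4,12 \right)}\right) = 98 \left(-45 + 5 \left(-4\right)\right) = 98 \left(-45 - 20\right) = 98 \left(-65\right) = -6370$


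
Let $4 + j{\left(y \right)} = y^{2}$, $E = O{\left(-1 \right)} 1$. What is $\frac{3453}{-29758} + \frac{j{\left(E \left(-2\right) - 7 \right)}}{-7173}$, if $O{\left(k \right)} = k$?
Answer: $- \frac{8464429}{71151378} \approx -0.11896$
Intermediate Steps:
$E = -1$ ($E = \left(-1\right) 1 = -1$)
$j{\left(y \right)} = -4 + y^{2}$
$\frac{3453}{-29758} + \frac{j{\left(E \left(-2\right) - 7 \right)}}{-7173} = \frac{3453}{-29758} + \frac{-4 + \left(\left(-1\right) \left(-2\right) - 7\right)^{2}}{-7173} = 3453 \left(- \frac{1}{29758}\right) + \left(-4 + \left(2 - 7\right)^{2}\right) \left(- \frac{1}{7173}\right) = - \frac{3453}{29758} + \left(-4 + \left(-5\right)^{2}\right) \left(- \frac{1}{7173}\right) = - \frac{3453}{29758} + \left(-4 + 25\right) \left(- \frac{1}{7173}\right) = - \frac{3453}{29758} + 21 \left(- \frac{1}{7173}\right) = - \frac{3453}{29758} - \frac{7}{2391} = - \frac{8464429}{71151378}$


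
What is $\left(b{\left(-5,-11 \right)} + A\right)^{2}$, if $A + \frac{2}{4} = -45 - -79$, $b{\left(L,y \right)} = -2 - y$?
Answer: $\frac{7225}{4} \approx 1806.3$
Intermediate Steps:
$A = \frac{67}{2}$ ($A = - \frac{1}{2} - -34 = - \frac{1}{2} + \left(-45 + 79\right) = - \frac{1}{2} + 34 = \frac{67}{2} \approx 33.5$)
$\left(b{\left(-5,-11 \right)} + A\right)^{2} = \left(\left(-2 - -11\right) + \frac{67}{2}\right)^{2} = \left(\left(-2 + 11\right) + \frac{67}{2}\right)^{2} = \left(9 + \frac{67}{2}\right)^{2} = \left(\frac{85}{2}\right)^{2} = \frac{7225}{4}$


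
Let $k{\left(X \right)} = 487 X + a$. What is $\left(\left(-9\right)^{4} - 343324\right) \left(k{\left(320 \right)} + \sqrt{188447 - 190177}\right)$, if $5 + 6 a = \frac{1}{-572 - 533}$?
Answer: $- \frac{57991356082877}{1105} - 336763 i \sqrt{1730} \approx -5.2481 \cdot 10^{10} - 1.4007 \cdot 10^{7} i$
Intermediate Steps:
$a = - \frac{921}{1105}$ ($a = - \frac{5}{6} + \frac{1}{6 \left(-572 - 533\right)} = - \frac{5}{6} + \frac{1}{6 \left(-1105\right)} = - \frac{5}{6} + \frac{1}{6} \left(- \frac{1}{1105}\right) = - \frac{5}{6} - \frac{1}{6630} = - \frac{921}{1105} \approx -0.83348$)
$k{\left(X \right)} = - \frac{921}{1105} + 487 X$ ($k{\left(X \right)} = 487 X - \frac{921}{1105} = - \frac{921}{1105} + 487 X$)
$\left(\left(-9\right)^{4} - 343324\right) \left(k{\left(320 \right)} + \sqrt{188447 - 190177}\right) = \left(\left(-9\right)^{4} - 343324\right) \left(\left(- \frac{921}{1105} + 487 \cdot 320\right) + \sqrt{188447 - 190177}\right) = \left(6561 - 343324\right) \left(\left(- \frac{921}{1105} + 155840\right) + \sqrt{-1730}\right) = - 336763 \left(\frac{172202279}{1105} + i \sqrt{1730}\right) = - \frac{57991356082877}{1105} - 336763 i \sqrt{1730}$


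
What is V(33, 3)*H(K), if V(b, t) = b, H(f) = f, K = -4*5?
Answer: -660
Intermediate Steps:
K = -20
V(33, 3)*H(K) = 33*(-20) = -660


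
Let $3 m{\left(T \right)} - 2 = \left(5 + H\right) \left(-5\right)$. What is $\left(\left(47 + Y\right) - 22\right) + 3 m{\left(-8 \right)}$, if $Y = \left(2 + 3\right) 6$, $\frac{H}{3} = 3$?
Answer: $-13$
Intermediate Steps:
$H = 9$ ($H = 3 \cdot 3 = 9$)
$Y = 30$ ($Y = 5 \cdot 6 = 30$)
$m{\left(T \right)} = - \frac{68}{3}$ ($m{\left(T \right)} = \frac{2}{3} + \frac{\left(5 + 9\right) \left(-5\right)}{3} = \frac{2}{3} + \frac{14 \left(-5\right)}{3} = \frac{2}{3} + \frac{1}{3} \left(-70\right) = \frac{2}{3} - \frac{70}{3} = - \frac{68}{3}$)
$\left(\left(47 + Y\right) - 22\right) + 3 m{\left(-8 \right)} = \left(\left(47 + 30\right) - 22\right) + 3 \left(- \frac{68}{3}\right) = \left(77 - 22\right) - 68 = 55 - 68 = -13$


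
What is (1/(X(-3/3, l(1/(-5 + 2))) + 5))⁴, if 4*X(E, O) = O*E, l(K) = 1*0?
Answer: 1/625 ≈ 0.0016000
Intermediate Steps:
l(K) = 0
X(E, O) = E*O/4 (X(E, O) = (O*E)/4 = (E*O)/4 = E*O/4)
(1/(X(-3/3, l(1/(-5 + 2))) + 5))⁴ = (1/((¼)*(-3/3)*0 + 5))⁴ = (1/((¼)*(-3*⅓)*0 + 5))⁴ = (1/((¼)*(-1)*0 + 5))⁴ = (1/(0 + 5))⁴ = (1/5)⁴ = (⅕)⁴ = 1/625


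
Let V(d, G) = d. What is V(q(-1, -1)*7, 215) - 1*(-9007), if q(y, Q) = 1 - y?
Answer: 9021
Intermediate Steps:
V(q(-1, -1)*7, 215) - 1*(-9007) = (1 - 1*(-1))*7 - 1*(-9007) = (1 + 1)*7 + 9007 = 2*7 + 9007 = 14 + 9007 = 9021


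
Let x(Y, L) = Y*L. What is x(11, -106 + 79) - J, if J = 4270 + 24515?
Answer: -29082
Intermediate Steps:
x(Y, L) = L*Y
J = 28785
x(11, -106 + 79) - J = (-106 + 79)*11 - 1*28785 = -27*11 - 28785 = -297 - 28785 = -29082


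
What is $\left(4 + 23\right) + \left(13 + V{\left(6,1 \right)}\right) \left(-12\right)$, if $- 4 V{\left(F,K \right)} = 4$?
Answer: $-117$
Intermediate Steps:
$V{\left(F,K \right)} = -1$ ($V{\left(F,K \right)} = \left(- \frac{1}{4}\right) 4 = -1$)
$\left(4 + 23\right) + \left(13 + V{\left(6,1 \right)}\right) \left(-12\right) = \left(4 + 23\right) + \left(13 - 1\right) \left(-12\right) = 27 + 12 \left(-12\right) = 27 - 144 = -117$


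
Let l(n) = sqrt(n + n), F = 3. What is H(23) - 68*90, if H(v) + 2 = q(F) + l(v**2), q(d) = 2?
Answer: -6120 + 23*sqrt(2) ≈ -6087.5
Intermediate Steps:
l(n) = sqrt(2)*sqrt(n) (l(n) = sqrt(2*n) = sqrt(2)*sqrt(n))
H(v) = sqrt(2)*sqrt(v**2) (H(v) = -2 + (2 + sqrt(2)*sqrt(v**2)) = sqrt(2)*sqrt(v**2))
H(23) - 68*90 = sqrt(2)*sqrt(23**2) - 68*90 = sqrt(2)*sqrt(529) - 6120 = sqrt(2)*23 - 6120 = 23*sqrt(2) - 6120 = -6120 + 23*sqrt(2)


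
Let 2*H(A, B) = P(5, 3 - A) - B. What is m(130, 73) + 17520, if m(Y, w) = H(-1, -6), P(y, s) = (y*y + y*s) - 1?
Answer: 17545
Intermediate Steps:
P(y, s) = -1 + y² + s*y (P(y, s) = (y² + s*y) - 1 = -1 + y² + s*y)
H(A, B) = 39/2 - 5*A/2 - B/2 (H(A, B) = ((-1 + 5² + (3 - A)*5) - B)/2 = ((-1 + 25 + (15 - 5*A)) - B)/2 = ((39 - 5*A) - B)/2 = (39 - B - 5*A)/2 = 39/2 - 5*A/2 - B/2)
m(Y, w) = 25 (m(Y, w) = 39/2 - 5/2*(-1) - ½*(-6) = 39/2 + 5/2 + 3 = 25)
m(130, 73) + 17520 = 25 + 17520 = 17545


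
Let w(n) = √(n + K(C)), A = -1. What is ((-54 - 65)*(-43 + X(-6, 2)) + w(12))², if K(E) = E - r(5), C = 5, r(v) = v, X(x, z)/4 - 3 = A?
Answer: 17347237 + 16660*√3 ≈ 1.7376e+7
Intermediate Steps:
X(x, z) = 8 (X(x, z) = 12 + 4*(-1) = 12 - 4 = 8)
K(E) = -5 + E (K(E) = E - 1*5 = E - 5 = -5 + E)
w(n) = √n (w(n) = √(n + (-5 + 5)) = √(n + 0) = √n)
((-54 - 65)*(-43 + X(-6, 2)) + w(12))² = ((-54 - 65)*(-43 + 8) + √12)² = (-119*(-35) + 2*√3)² = (4165 + 2*√3)²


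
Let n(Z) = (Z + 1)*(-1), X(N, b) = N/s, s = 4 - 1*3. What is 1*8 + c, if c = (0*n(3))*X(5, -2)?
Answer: 8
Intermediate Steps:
s = 1 (s = 4 - 3 = 1)
X(N, b) = N (X(N, b) = N/1 = N*1 = N)
n(Z) = -1 - Z (n(Z) = (1 + Z)*(-1) = -1 - Z)
c = 0 (c = (0*(-1 - 1*3))*5 = (0*(-1 - 3))*5 = (0*(-4))*5 = 0*5 = 0)
1*8 + c = 1*8 + 0 = 8 + 0 = 8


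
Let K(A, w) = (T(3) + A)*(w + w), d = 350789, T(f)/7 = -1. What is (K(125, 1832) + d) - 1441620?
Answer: -658479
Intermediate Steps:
T(f) = -7 (T(f) = 7*(-1) = -7)
K(A, w) = 2*w*(-7 + A) (K(A, w) = (-7 + A)*(w + w) = (-7 + A)*(2*w) = 2*w*(-7 + A))
(K(125, 1832) + d) - 1441620 = (2*1832*(-7 + 125) + 350789) - 1441620 = (2*1832*118 + 350789) - 1441620 = (432352 + 350789) - 1441620 = 783141 - 1441620 = -658479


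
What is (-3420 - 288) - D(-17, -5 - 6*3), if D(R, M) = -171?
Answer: -3537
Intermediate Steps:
(-3420 - 288) - D(-17, -5 - 6*3) = (-3420 - 288) - 1*(-171) = -3708 + 171 = -3537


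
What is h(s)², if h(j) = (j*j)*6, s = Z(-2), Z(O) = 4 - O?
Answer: 46656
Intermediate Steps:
s = 6 (s = 4 - 1*(-2) = 4 + 2 = 6)
h(j) = 6*j² (h(j) = j²*6 = 6*j²)
h(s)² = (6*6²)² = (6*36)² = 216² = 46656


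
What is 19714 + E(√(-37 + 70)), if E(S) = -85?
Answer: 19629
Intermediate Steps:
19714 + E(√(-37 + 70)) = 19714 - 85 = 19629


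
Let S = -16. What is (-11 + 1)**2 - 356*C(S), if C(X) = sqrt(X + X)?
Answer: 100 - 1424*I*sqrt(2) ≈ 100.0 - 2013.8*I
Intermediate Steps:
C(X) = sqrt(2)*sqrt(X) (C(X) = sqrt(2*X) = sqrt(2)*sqrt(X))
(-11 + 1)**2 - 356*C(S) = (-11 + 1)**2 - 356*sqrt(2)*sqrt(-16) = (-10)**2 - 356*sqrt(2)*4*I = 100 - 1424*I*sqrt(2)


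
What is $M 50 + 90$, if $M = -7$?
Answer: $-260$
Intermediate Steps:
$M 50 + 90 = \left(-7\right) 50 + 90 = -350 + 90 = -260$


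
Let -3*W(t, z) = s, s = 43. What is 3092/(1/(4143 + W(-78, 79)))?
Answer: 38297512/3 ≈ 1.2766e+7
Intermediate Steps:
W(t, z) = -43/3 (W(t, z) = -1/3*43 = -43/3)
3092/(1/(4143 + W(-78, 79))) = 3092/(1/(4143 - 43/3)) = 3092/(1/(12386/3)) = 3092/(3/12386) = 3092*(12386/3) = 38297512/3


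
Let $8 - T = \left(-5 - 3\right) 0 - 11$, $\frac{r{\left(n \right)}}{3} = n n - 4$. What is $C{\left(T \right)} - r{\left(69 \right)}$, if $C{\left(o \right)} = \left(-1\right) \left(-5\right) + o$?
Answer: $-14247$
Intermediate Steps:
$r{\left(n \right)} = -12 + 3 n^{2}$ ($r{\left(n \right)} = 3 \left(n n - 4\right) = 3 \left(n^{2} - 4\right) = 3 \left(-4 + n^{2}\right) = -12 + 3 n^{2}$)
$T = 19$ ($T = 8 - \left(\left(-5 - 3\right) 0 - 11\right) = 8 - \left(\left(-8\right) 0 - 11\right) = 8 - \left(0 - 11\right) = 8 - -11 = 8 + 11 = 19$)
$C{\left(o \right)} = 5 + o$
$C{\left(T \right)} - r{\left(69 \right)} = \left(5 + 19\right) - \left(-12 + 3 \cdot 69^{2}\right) = 24 - \left(-12 + 3 \cdot 4761\right) = 24 - \left(-12 + 14283\right) = 24 - 14271 = -14247$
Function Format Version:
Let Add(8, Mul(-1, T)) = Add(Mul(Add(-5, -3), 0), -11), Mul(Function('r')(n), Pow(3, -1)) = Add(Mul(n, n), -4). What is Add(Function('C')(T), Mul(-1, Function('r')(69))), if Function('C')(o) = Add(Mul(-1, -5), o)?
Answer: -14247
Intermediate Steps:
Function('r')(n) = Add(-12, Mul(3, Pow(n, 2))) (Function('r')(n) = Mul(3, Add(Mul(n, n), -4)) = Mul(3, Add(Pow(n, 2), -4)) = Mul(3, Add(-4, Pow(n, 2))) = Add(-12, Mul(3, Pow(n, 2))))
T = 19 (T = Add(8, Mul(-1, Add(Mul(Add(-5, -3), 0), -11))) = Add(8, Mul(-1, Add(Mul(-8, 0), -11))) = Add(8, Mul(-1, Add(0, -11))) = Add(8, Mul(-1, -11)) = Add(8, 11) = 19)
Function('C')(o) = Add(5, o)
Add(Function('C')(T), Mul(-1, Function('r')(69))) = Add(Add(5, 19), Mul(-1, Add(-12, Mul(3, Pow(69, 2))))) = Add(24, Mul(-1, Add(-12, Mul(3, 4761)))) = Add(24, Mul(-1, Add(-12, 14283))) = Add(24, Mul(-1, 14271)) = Add(24, -14271) = -14247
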